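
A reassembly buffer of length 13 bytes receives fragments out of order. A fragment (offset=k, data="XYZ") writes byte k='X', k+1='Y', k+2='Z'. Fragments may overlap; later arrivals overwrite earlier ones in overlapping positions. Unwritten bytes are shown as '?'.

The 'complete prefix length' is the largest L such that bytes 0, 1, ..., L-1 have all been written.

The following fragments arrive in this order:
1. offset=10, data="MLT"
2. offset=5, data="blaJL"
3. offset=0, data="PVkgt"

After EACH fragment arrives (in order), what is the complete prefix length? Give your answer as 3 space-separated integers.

Fragment 1: offset=10 data="MLT" -> buffer=??????????MLT -> prefix_len=0
Fragment 2: offset=5 data="blaJL" -> buffer=?????blaJLMLT -> prefix_len=0
Fragment 3: offset=0 data="PVkgt" -> buffer=PVkgtblaJLMLT -> prefix_len=13

Answer: 0 0 13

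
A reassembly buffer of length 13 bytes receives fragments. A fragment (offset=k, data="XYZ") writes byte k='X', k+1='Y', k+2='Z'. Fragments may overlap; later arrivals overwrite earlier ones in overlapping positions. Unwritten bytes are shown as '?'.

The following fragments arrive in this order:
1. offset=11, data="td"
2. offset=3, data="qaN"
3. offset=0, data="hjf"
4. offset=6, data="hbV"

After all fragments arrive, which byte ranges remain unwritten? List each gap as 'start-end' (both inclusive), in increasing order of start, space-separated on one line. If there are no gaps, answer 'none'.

Fragment 1: offset=11 len=2
Fragment 2: offset=3 len=3
Fragment 3: offset=0 len=3
Fragment 4: offset=6 len=3
Gaps: 9-10

Answer: 9-10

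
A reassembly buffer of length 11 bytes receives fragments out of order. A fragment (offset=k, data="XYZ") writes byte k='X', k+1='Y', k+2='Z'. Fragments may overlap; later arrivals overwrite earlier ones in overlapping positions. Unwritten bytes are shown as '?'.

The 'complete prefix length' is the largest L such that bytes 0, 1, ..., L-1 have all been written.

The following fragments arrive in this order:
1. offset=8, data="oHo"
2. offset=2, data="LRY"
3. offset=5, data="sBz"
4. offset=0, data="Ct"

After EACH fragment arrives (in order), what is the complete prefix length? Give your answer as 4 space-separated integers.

Answer: 0 0 0 11

Derivation:
Fragment 1: offset=8 data="oHo" -> buffer=????????oHo -> prefix_len=0
Fragment 2: offset=2 data="LRY" -> buffer=??LRY???oHo -> prefix_len=0
Fragment 3: offset=5 data="sBz" -> buffer=??LRYsBzoHo -> prefix_len=0
Fragment 4: offset=0 data="Ct" -> buffer=CtLRYsBzoHo -> prefix_len=11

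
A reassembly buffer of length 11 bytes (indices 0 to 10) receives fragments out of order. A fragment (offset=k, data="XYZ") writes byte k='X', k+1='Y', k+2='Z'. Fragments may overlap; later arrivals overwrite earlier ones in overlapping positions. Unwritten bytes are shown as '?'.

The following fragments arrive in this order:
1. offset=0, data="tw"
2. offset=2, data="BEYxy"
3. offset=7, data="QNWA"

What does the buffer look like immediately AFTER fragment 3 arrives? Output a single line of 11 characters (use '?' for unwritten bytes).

Fragment 1: offset=0 data="tw" -> buffer=tw?????????
Fragment 2: offset=2 data="BEYxy" -> buffer=twBEYxy????
Fragment 3: offset=7 data="QNWA" -> buffer=twBEYxyQNWA

Answer: twBEYxyQNWA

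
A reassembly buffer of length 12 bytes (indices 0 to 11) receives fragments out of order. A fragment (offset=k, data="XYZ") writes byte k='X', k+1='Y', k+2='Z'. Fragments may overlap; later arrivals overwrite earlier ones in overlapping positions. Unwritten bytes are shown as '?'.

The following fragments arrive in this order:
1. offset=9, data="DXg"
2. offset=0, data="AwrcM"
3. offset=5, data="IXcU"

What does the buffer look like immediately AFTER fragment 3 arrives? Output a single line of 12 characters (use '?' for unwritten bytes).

Fragment 1: offset=9 data="DXg" -> buffer=?????????DXg
Fragment 2: offset=0 data="AwrcM" -> buffer=AwrcM????DXg
Fragment 3: offset=5 data="IXcU" -> buffer=AwrcMIXcUDXg

Answer: AwrcMIXcUDXg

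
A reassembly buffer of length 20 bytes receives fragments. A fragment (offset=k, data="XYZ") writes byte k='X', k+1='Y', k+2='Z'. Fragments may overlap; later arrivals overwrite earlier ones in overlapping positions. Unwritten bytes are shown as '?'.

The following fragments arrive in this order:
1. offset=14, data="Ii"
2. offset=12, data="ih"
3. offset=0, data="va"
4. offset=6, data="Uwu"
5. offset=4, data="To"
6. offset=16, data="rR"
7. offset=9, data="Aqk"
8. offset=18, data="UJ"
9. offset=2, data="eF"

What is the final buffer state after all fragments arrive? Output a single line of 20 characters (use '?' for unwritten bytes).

Answer: vaeFToUwuAqkihIirRUJ

Derivation:
Fragment 1: offset=14 data="Ii" -> buffer=??????????????Ii????
Fragment 2: offset=12 data="ih" -> buffer=????????????ihIi????
Fragment 3: offset=0 data="va" -> buffer=va??????????ihIi????
Fragment 4: offset=6 data="Uwu" -> buffer=va????Uwu???ihIi????
Fragment 5: offset=4 data="To" -> buffer=va??ToUwu???ihIi????
Fragment 6: offset=16 data="rR" -> buffer=va??ToUwu???ihIirR??
Fragment 7: offset=9 data="Aqk" -> buffer=va??ToUwuAqkihIirR??
Fragment 8: offset=18 data="UJ" -> buffer=va??ToUwuAqkihIirRUJ
Fragment 9: offset=2 data="eF" -> buffer=vaeFToUwuAqkihIirRUJ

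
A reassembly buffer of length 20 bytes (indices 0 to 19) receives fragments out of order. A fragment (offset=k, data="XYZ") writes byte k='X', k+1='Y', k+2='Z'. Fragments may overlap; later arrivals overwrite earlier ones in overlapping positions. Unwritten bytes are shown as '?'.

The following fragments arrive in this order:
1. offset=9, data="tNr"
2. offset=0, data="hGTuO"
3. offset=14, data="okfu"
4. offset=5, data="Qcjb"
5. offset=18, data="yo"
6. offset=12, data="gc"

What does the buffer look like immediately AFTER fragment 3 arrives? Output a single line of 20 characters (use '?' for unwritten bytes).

Answer: hGTuO????tNr??okfu??

Derivation:
Fragment 1: offset=9 data="tNr" -> buffer=?????????tNr????????
Fragment 2: offset=0 data="hGTuO" -> buffer=hGTuO????tNr????????
Fragment 3: offset=14 data="okfu" -> buffer=hGTuO????tNr??okfu??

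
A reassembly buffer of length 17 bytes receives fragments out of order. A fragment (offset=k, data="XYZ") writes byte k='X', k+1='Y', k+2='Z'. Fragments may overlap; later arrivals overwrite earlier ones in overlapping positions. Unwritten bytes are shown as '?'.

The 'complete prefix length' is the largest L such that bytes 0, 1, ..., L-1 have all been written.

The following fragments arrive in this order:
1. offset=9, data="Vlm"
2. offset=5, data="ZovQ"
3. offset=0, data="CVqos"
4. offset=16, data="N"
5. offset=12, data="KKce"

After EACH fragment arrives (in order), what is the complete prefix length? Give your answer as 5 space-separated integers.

Fragment 1: offset=9 data="Vlm" -> buffer=?????????Vlm????? -> prefix_len=0
Fragment 2: offset=5 data="ZovQ" -> buffer=?????ZovQVlm????? -> prefix_len=0
Fragment 3: offset=0 data="CVqos" -> buffer=CVqosZovQVlm????? -> prefix_len=12
Fragment 4: offset=16 data="N" -> buffer=CVqosZovQVlm????N -> prefix_len=12
Fragment 5: offset=12 data="KKce" -> buffer=CVqosZovQVlmKKceN -> prefix_len=17

Answer: 0 0 12 12 17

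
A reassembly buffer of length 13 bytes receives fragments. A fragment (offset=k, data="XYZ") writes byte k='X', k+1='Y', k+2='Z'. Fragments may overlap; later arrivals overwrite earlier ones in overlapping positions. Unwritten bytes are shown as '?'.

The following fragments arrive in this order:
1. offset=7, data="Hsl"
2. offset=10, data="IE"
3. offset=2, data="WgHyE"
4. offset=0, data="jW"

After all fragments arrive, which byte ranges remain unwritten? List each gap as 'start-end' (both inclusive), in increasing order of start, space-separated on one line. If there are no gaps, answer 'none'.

Fragment 1: offset=7 len=3
Fragment 2: offset=10 len=2
Fragment 3: offset=2 len=5
Fragment 4: offset=0 len=2
Gaps: 12-12

Answer: 12-12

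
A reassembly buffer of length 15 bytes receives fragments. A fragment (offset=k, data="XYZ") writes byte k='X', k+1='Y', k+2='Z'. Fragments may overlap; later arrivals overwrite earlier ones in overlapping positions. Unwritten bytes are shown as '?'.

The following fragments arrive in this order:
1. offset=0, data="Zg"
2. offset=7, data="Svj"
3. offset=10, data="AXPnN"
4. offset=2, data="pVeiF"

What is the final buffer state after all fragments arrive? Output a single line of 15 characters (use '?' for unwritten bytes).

Answer: ZgpVeiFSvjAXPnN

Derivation:
Fragment 1: offset=0 data="Zg" -> buffer=Zg?????????????
Fragment 2: offset=7 data="Svj" -> buffer=Zg?????Svj?????
Fragment 3: offset=10 data="AXPnN" -> buffer=Zg?????SvjAXPnN
Fragment 4: offset=2 data="pVeiF" -> buffer=ZgpVeiFSvjAXPnN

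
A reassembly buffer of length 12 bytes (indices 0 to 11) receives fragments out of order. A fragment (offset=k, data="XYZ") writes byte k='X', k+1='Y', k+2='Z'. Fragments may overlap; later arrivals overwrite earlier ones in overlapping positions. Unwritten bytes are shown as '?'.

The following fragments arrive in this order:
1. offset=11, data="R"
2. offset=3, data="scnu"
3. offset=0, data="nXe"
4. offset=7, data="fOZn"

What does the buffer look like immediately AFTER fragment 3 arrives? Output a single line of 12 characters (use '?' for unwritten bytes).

Answer: nXescnu????R

Derivation:
Fragment 1: offset=11 data="R" -> buffer=???????????R
Fragment 2: offset=3 data="scnu" -> buffer=???scnu????R
Fragment 3: offset=0 data="nXe" -> buffer=nXescnu????R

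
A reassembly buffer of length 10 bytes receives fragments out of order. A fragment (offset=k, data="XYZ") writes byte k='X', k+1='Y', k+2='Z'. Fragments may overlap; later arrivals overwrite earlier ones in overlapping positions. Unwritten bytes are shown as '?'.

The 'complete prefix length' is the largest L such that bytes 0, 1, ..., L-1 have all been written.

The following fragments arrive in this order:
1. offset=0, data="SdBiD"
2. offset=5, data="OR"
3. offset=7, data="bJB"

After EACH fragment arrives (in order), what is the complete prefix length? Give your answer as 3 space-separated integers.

Fragment 1: offset=0 data="SdBiD" -> buffer=SdBiD????? -> prefix_len=5
Fragment 2: offset=5 data="OR" -> buffer=SdBiDOR??? -> prefix_len=7
Fragment 3: offset=7 data="bJB" -> buffer=SdBiDORbJB -> prefix_len=10

Answer: 5 7 10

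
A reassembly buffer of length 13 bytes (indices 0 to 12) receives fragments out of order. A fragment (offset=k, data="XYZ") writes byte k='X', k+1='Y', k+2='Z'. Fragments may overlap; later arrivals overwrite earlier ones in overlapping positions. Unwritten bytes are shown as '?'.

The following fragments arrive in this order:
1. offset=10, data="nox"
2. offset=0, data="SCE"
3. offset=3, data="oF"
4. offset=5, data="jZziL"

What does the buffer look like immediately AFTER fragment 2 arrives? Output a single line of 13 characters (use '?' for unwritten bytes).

Fragment 1: offset=10 data="nox" -> buffer=??????????nox
Fragment 2: offset=0 data="SCE" -> buffer=SCE???????nox

Answer: SCE???????nox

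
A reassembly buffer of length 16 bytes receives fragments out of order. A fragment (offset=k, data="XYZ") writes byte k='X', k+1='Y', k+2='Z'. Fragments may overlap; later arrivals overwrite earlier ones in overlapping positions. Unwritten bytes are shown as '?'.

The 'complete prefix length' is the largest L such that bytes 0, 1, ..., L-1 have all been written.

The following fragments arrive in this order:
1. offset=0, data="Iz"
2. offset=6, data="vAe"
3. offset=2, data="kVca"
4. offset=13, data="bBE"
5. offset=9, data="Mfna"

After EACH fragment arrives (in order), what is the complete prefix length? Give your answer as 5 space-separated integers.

Answer: 2 2 9 9 16

Derivation:
Fragment 1: offset=0 data="Iz" -> buffer=Iz?????????????? -> prefix_len=2
Fragment 2: offset=6 data="vAe" -> buffer=Iz????vAe??????? -> prefix_len=2
Fragment 3: offset=2 data="kVca" -> buffer=IzkVcavAe??????? -> prefix_len=9
Fragment 4: offset=13 data="bBE" -> buffer=IzkVcavAe????bBE -> prefix_len=9
Fragment 5: offset=9 data="Mfna" -> buffer=IzkVcavAeMfnabBE -> prefix_len=16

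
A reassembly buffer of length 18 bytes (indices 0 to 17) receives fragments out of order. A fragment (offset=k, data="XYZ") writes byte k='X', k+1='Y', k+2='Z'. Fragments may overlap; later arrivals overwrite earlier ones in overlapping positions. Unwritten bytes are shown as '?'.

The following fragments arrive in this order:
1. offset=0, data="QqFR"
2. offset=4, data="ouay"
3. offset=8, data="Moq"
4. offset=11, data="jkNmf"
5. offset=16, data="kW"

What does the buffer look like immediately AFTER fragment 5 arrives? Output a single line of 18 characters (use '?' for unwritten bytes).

Fragment 1: offset=0 data="QqFR" -> buffer=QqFR??????????????
Fragment 2: offset=4 data="ouay" -> buffer=QqFRouay??????????
Fragment 3: offset=8 data="Moq" -> buffer=QqFRouayMoq???????
Fragment 4: offset=11 data="jkNmf" -> buffer=QqFRouayMoqjkNmf??
Fragment 5: offset=16 data="kW" -> buffer=QqFRouayMoqjkNmfkW

Answer: QqFRouayMoqjkNmfkW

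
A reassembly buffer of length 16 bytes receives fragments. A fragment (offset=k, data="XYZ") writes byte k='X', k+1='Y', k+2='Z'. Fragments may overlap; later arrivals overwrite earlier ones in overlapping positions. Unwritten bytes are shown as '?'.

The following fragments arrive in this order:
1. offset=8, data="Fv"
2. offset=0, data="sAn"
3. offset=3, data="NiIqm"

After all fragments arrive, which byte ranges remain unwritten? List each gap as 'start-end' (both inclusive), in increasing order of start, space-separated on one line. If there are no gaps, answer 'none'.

Fragment 1: offset=8 len=2
Fragment 2: offset=0 len=3
Fragment 3: offset=3 len=5
Gaps: 10-15

Answer: 10-15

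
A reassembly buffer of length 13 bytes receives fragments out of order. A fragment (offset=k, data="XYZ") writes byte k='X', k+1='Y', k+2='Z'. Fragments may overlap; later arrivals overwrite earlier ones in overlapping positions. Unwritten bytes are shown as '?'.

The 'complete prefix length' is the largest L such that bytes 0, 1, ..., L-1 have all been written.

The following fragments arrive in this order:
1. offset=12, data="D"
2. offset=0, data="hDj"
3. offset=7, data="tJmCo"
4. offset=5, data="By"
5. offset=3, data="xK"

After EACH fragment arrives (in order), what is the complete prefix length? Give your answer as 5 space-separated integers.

Fragment 1: offset=12 data="D" -> buffer=????????????D -> prefix_len=0
Fragment 2: offset=0 data="hDj" -> buffer=hDj?????????D -> prefix_len=3
Fragment 3: offset=7 data="tJmCo" -> buffer=hDj????tJmCoD -> prefix_len=3
Fragment 4: offset=5 data="By" -> buffer=hDj??BytJmCoD -> prefix_len=3
Fragment 5: offset=3 data="xK" -> buffer=hDjxKBytJmCoD -> prefix_len=13

Answer: 0 3 3 3 13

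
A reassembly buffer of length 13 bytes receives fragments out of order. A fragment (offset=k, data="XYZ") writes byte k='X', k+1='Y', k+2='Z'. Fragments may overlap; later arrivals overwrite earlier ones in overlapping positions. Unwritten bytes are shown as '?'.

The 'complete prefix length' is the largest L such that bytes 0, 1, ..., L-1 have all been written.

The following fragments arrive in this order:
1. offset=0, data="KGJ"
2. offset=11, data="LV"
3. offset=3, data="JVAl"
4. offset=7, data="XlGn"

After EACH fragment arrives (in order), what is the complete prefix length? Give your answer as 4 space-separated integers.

Answer: 3 3 7 13

Derivation:
Fragment 1: offset=0 data="KGJ" -> buffer=KGJ?????????? -> prefix_len=3
Fragment 2: offset=11 data="LV" -> buffer=KGJ????????LV -> prefix_len=3
Fragment 3: offset=3 data="JVAl" -> buffer=KGJJVAl????LV -> prefix_len=7
Fragment 4: offset=7 data="XlGn" -> buffer=KGJJVAlXlGnLV -> prefix_len=13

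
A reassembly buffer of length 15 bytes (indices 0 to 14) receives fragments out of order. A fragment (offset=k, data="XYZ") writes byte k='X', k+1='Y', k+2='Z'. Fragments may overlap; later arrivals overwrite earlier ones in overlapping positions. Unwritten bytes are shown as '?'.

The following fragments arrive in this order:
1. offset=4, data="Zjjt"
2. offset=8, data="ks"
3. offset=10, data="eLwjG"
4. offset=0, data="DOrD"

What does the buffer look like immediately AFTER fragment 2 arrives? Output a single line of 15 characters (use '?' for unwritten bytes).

Fragment 1: offset=4 data="Zjjt" -> buffer=????Zjjt???????
Fragment 2: offset=8 data="ks" -> buffer=????Zjjtks?????

Answer: ????Zjjtks?????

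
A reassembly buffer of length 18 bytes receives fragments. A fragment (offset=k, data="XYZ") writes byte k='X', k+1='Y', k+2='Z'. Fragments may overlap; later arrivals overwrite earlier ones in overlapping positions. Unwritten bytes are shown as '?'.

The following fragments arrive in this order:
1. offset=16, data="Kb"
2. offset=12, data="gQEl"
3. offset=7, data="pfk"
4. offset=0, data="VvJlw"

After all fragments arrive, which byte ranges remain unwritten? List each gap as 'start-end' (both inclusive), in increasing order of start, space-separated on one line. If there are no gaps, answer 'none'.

Answer: 5-6 10-11

Derivation:
Fragment 1: offset=16 len=2
Fragment 2: offset=12 len=4
Fragment 3: offset=7 len=3
Fragment 4: offset=0 len=5
Gaps: 5-6 10-11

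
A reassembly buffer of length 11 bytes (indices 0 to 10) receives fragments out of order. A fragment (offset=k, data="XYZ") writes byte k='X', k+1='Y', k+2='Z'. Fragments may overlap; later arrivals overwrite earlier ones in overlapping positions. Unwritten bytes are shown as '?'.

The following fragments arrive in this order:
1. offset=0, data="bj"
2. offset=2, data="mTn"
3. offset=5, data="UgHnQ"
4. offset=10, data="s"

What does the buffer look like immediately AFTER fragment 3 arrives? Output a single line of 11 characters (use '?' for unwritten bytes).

Fragment 1: offset=0 data="bj" -> buffer=bj?????????
Fragment 2: offset=2 data="mTn" -> buffer=bjmTn??????
Fragment 3: offset=5 data="UgHnQ" -> buffer=bjmTnUgHnQ?

Answer: bjmTnUgHnQ?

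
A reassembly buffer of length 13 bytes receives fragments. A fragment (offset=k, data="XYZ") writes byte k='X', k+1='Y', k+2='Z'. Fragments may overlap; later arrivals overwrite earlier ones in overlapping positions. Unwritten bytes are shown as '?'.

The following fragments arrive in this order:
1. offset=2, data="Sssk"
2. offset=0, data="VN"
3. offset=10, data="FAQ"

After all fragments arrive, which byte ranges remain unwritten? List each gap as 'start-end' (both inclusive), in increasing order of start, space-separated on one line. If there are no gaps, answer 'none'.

Answer: 6-9

Derivation:
Fragment 1: offset=2 len=4
Fragment 2: offset=0 len=2
Fragment 3: offset=10 len=3
Gaps: 6-9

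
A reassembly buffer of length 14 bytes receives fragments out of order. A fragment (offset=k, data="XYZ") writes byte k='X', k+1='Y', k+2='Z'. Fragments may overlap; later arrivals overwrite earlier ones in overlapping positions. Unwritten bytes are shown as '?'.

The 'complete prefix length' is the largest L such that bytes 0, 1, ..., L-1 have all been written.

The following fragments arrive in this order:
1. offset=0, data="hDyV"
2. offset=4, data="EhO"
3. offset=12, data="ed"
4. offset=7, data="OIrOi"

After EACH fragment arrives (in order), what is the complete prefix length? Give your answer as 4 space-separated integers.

Answer: 4 7 7 14

Derivation:
Fragment 1: offset=0 data="hDyV" -> buffer=hDyV?????????? -> prefix_len=4
Fragment 2: offset=4 data="EhO" -> buffer=hDyVEhO??????? -> prefix_len=7
Fragment 3: offset=12 data="ed" -> buffer=hDyVEhO?????ed -> prefix_len=7
Fragment 4: offset=7 data="OIrOi" -> buffer=hDyVEhOOIrOied -> prefix_len=14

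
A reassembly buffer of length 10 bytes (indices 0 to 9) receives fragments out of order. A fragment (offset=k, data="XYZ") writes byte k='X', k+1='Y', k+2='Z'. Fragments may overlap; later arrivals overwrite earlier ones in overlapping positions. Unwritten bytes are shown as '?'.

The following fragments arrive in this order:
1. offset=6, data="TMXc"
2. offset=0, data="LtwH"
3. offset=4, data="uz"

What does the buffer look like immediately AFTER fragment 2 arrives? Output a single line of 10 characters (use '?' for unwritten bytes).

Answer: LtwH??TMXc

Derivation:
Fragment 1: offset=6 data="TMXc" -> buffer=??????TMXc
Fragment 2: offset=0 data="LtwH" -> buffer=LtwH??TMXc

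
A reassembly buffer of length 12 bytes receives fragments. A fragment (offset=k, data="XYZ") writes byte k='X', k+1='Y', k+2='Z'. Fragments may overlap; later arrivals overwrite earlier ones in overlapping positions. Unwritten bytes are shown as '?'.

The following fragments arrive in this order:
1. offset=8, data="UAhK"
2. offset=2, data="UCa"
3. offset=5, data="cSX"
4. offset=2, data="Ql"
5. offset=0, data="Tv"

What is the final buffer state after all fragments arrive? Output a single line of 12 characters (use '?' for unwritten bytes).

Answer: TvQlacSXUAhK

Derivation:
Fragment 1: offset=8 data="UAhK" -> buffer=????????UAhK
Fragment 2: offset=2 data="UCa" -> buffer=??UCa???UAhK
Fragment 3: offset=5 data="cSX" -> buffer=??UCacSXUAhK
Fragment 4: offset=2 data="Ql" -> buffer=??QlacSXUAhK
Fragment 5: offset=0 data="Tv" -> buffer=TvQlacSXUAhK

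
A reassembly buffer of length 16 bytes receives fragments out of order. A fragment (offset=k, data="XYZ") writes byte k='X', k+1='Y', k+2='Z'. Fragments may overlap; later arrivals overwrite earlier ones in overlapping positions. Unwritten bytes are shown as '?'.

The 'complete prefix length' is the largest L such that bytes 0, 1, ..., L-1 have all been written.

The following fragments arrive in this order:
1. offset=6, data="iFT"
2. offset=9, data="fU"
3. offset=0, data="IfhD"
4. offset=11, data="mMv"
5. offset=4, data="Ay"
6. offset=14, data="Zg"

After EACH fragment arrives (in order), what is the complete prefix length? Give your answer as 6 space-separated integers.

Answer: 0 0 4 4 14 16

Derivation:
Fragment 1: offset=6 data="iFT" -> buffer=??????iFT??????? -> prefix_len=0
Fragment 2: offset=9 data="fU" -> buffer=??????iFTfU????? -> prefix_len=0
Fragment 3: offset=0 data="IfhD" -> buffer=IfhD??iFTfU????? -> prefix_len=4
Fragment 4: offset=11 data="mMv" -> buffer=IfhD??iFTfUmMv?? -> prefix_len=4
Fragment 5: offset=4 data="Ay" -> buffer=IfhDAyiFTfUmMv?? -> prefix_len=14
Fragment 6: offset=14 data="Zg" -> buffer=IfhDAyiFTfUmMvZg -> prefix_len=16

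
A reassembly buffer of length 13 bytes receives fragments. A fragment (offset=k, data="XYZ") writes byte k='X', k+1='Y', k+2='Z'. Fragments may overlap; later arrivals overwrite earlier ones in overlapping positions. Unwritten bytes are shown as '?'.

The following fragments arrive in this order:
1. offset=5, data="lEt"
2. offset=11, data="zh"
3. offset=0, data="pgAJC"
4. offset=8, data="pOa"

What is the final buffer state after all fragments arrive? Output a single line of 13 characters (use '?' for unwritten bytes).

Fragment 1: offset=5 data="lEt" -> buffer=?????lEt?????
Fragment 2: offset=11 data="zh" -> buffer=?????lEt???zh
Fragment 3: offset=0 data="pgAJC" -> buffer=pgAJClEt???zh
Fragment 4: offset=8 data="pOa" -> buffer=pgAJClEtpOazh

Answer: pgAJClEtpOazh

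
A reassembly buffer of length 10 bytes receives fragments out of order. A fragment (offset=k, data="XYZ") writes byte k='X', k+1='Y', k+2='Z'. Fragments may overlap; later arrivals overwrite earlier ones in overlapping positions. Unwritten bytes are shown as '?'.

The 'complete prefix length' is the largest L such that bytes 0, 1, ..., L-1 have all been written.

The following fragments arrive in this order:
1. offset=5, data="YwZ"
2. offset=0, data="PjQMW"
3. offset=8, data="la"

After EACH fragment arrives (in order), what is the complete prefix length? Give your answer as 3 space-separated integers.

Fragment 1: offset=5 data="YwZ" -> buffer=?????YwZ?? -> prefix_len=0
Fragment 2: offset=0 data="PjQMW" -> buffer=PjQMWYwZ?? -> prefix_len=8
Fragment 3: offset=8 data="la" -> buffer=PjQMWYwZla -> prefix_len=10

Answer: 0 8 10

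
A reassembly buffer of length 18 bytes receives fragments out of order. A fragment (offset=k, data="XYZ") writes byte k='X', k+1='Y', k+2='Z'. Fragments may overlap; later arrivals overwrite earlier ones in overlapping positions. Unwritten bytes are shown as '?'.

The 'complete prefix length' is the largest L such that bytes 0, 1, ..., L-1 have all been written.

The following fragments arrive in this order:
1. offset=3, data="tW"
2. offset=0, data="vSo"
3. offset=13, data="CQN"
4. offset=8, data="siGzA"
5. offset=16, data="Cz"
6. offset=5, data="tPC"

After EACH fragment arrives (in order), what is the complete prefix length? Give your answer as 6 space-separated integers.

Fragment 1: offset=3 data="tW" -> buffer=???tW????????????? -> prefix_len=0
Fragment 2: offset=0 data="vSo" -> buffer=vSotW????????????? -> prefix_len=5
Fragment 3: offset=13 data="CQN" -> buffer=vSotW????????CQN?? -> prefix_len=5
Fragment 4: offset=8 data="siGzA" -> buffer=vSotW???siGzACQN?? -> prefix_len=5
Fragment 5: offset=16 data="Cz" -> buffer=vSotW???siGzACQNCz -> prefix_len=5
Fragment 6: offset=5 data="tPC" -> buffer=vSotWtPCsiGzACQNCz -> prefix_len=18

Answer: 0 5 5 5 5 18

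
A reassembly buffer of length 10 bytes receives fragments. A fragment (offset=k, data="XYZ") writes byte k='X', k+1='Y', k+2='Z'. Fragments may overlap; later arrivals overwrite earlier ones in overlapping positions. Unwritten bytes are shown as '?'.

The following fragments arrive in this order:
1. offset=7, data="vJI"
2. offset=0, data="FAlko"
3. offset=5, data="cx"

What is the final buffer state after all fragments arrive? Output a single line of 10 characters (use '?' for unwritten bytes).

Answer: FAlkocxvJI

Derivation:
Fragment 1: offset=7 data="vJI" -> buffer=???????vJI
Fragment 2: offset=0 data="FAlko" -> buffer=FAlko??vJI
Fragment 3: offset=5 data="cx" -> buffer=FAlkocxvJI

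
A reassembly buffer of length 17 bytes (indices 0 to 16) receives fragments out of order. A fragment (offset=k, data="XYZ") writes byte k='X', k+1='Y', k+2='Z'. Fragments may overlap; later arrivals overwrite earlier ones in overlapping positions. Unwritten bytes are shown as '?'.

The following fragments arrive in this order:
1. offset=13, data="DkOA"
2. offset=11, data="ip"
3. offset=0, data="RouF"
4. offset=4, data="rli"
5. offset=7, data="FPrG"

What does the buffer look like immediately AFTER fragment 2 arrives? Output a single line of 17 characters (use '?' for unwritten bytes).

Fragment 1: offset=13 data="DkOA" -> buffer=?????????????DkOA
Fragment 2: offset=11 data="ip" -> buffer=???????????ipDkOA

Answer: ???????????ipDkOA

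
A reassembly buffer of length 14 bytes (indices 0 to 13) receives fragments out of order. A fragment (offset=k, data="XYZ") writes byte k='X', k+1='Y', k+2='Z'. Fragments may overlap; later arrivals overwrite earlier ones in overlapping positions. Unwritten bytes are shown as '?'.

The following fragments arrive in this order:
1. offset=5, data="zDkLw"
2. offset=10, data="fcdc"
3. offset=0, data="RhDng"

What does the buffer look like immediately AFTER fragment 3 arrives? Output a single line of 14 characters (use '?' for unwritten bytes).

Answer: RhDngzDkLwfcdc

Derivation:
Fragment 1: offset=5 data="zDkLw" -> buffer=?????zDkLw????
Fragment 2: offset=10 data="fcdc" -> buffer=?????zDkLwfcdc
Fragment 3: offset=0 data="RhDng" -> buffer=RhDngzDkLwfcdc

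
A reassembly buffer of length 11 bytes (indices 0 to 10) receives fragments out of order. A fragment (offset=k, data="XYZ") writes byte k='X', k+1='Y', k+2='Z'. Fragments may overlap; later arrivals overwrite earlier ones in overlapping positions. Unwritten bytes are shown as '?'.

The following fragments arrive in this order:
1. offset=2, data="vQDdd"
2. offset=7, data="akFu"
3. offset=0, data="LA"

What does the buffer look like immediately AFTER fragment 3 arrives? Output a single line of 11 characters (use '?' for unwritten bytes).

Fragment 1: offset=2 data="vQDdd" -> buffer=??vQDdd????
Fragment 2: offset=7 data="akFu" -> buffer=??vQDddakFu
Fragment 3: offset=0 data="LA" -> buffer=LAvQDddakFu

Answer: LAvQDddakFu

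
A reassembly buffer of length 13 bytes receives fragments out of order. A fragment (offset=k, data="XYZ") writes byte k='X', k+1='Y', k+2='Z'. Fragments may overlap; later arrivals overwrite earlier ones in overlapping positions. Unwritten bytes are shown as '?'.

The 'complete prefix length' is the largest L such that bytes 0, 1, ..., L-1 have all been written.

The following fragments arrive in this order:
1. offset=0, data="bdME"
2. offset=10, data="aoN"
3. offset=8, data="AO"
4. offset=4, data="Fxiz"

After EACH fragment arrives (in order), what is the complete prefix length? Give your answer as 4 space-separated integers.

Answer: 4 4 4 13

Derivation:
Fragment 1: offset=0 data="bdME" -> buffer=bdME????????? -> prefix_len=4
Fragment 2: offset=10 data="aoN" -> buffer=bdME??????aoN -> prefix_len=4
Fragment 3: offset=8 data="AO" -> buffer=bdME????AOaoN -> prefix_len=4
Fragment 4: offset=4 data="Fxiz" -> buffer=bdMEFxizAOaoN -> prefix_len=13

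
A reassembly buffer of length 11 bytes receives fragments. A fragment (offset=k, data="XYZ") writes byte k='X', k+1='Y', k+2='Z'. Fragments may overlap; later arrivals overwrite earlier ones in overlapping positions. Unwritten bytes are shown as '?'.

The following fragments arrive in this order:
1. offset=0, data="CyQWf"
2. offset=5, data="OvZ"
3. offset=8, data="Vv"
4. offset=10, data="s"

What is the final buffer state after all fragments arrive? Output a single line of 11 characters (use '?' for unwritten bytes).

Answer: CyQWfOvZVvs

Derivation:
Fragment 1: offset=0 data="CyQWf" -> buffer=CyQWf??????
Fragment 2: offset=5 data="OvZ" -> buffer=CyQWfOvZ???
Fragment 3: offset=8 data="Vv" -> buffer=CyQWfOvZVv?
Fragment 4: offset=10 data="s" -> buffer=CyQWfOvZVvs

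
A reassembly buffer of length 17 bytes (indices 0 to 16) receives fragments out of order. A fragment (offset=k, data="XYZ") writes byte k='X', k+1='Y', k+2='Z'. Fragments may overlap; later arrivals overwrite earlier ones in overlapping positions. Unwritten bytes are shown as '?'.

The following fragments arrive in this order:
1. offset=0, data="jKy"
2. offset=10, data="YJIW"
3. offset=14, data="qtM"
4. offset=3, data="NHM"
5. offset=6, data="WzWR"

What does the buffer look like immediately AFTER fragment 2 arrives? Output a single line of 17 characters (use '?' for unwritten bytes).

Fragment 1: offset=0 data="jKy" -> buffer=jKy??????????????
Fragment 2: offset=10 data="YJIW" -> buffer=jKy???????YJIW???

Answer: jKy???????YJIW???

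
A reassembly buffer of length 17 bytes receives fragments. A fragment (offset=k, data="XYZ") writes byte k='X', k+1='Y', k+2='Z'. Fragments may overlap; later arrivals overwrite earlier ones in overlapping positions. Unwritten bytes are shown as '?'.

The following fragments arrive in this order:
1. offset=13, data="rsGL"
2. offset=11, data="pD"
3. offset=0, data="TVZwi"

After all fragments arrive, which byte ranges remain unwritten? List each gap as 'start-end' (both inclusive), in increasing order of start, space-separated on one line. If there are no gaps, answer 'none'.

Fragment 1: offset=13 len=4
Fragment 2: offset=11 len=2
Fragment 3: offset=0 len=5
Gaps: 5-10

Answer: 5-10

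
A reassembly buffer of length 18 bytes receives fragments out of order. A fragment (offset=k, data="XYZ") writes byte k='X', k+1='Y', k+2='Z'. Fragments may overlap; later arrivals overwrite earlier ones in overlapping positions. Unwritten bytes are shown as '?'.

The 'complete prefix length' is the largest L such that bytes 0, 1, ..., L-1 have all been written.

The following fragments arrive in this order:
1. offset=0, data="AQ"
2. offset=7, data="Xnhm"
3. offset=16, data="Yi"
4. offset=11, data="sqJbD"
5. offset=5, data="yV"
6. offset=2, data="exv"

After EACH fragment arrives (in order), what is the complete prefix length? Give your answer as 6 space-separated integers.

Answer: 2 2 2 2 2 18

Derivation:
Fragment 1: offset=0 data="AQ" -> buffer=AQ???????????????? -> prefix_len=2
Fragment 2: offset=7 data="Xnhm" -> buffer=AQ?????Xnhm??????? -> prefix_len=2
Fragment 3: offset=16 data="Yi" -> buffer=AQ?????Xnhm?????Yi -> prefix_len=2
Fragment 4: offset=11 data="sqJbD" -> buffer=AQ?????XnhmsqJbDYi -> prefix_len=2
Fragment 5: offset=5 data="yV" -> buffer=AQ???yVXnhmsqJbDYi -> prefix_len=2
Fragment 6: offset=2 data="exv" -> buffer=AQexvyVXnhmsqJbDYi -> prefix_len=18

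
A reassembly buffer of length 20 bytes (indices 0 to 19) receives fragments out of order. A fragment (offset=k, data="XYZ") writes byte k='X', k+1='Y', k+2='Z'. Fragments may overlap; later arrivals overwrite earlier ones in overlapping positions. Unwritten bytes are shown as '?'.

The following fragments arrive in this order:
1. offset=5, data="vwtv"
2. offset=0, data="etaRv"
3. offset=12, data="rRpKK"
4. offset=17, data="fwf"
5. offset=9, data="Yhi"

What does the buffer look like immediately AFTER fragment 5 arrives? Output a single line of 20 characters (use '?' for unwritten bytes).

Fragment 1: offset=5 data="vwtv" -> buffer=?????vwtv???????????
Fragment 2: offset=0 data="etaRv" -> buffer=etaRvvwtv???????????
Fragment 3: offset=12 data="rRpKK" -> buffer=etaRvvwtv???rRpKK???
Fragment 4: offset=17 data="fwf" -> buffer=etaRvvwtv???rRpKKfwf
Fragment 5: offset=9 data="Yhi" -> buffer=etaRvvwtvYhirRpKKfwf

Answer: etaRvvwtvYhirRpKKfwf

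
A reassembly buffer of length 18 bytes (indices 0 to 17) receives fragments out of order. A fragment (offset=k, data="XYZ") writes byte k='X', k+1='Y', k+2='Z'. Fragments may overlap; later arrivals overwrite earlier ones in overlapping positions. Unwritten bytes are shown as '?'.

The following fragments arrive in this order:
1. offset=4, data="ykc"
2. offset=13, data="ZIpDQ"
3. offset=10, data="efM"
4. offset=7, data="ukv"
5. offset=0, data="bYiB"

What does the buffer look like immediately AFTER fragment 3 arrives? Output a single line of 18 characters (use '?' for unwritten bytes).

Answer: ????ykc???efMZIpDQ

Derivation:
Fragment 1: offset=4 data="ykc" -> buffer=????ykc???????????
Fragment 2: offset=13 data="ZIpDQ" -> buffer=????ykc??????ZIpDQ
Fragment 3: offset=10 data="efM" -> buffer=????ykc???efMZIpDQ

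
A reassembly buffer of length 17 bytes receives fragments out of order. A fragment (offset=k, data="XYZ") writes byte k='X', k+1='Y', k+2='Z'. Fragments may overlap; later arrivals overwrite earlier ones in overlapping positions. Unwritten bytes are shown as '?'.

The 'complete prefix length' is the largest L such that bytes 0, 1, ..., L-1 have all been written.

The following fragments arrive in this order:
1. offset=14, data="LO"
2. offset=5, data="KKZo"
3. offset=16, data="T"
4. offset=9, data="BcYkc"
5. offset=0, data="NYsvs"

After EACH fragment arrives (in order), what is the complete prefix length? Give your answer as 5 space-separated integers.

Answer: 0 0 0 0 17

Derivation:
Fragment 1: offset=14 data="LO" -> buffer=??????????????LO? -> prefix_len=0
Fragment 2: offset=5 data="KKZo" -> buffer=?????KKZo?????LO? -> prefix_len=0
Fragment 3: offset=16 data="T" -> buffer=?????KKZo?????LOT -> prefix_len=0
Fragment 4: offset=9 data="BcYkc" -> buffer=?????KKZoBcYkcLOT -> prefix_len=0
Fragment 5: offset=0 data="NYsvs" -> buffer=NYsvsKKZoBcYkcLOT -> prefix_len=17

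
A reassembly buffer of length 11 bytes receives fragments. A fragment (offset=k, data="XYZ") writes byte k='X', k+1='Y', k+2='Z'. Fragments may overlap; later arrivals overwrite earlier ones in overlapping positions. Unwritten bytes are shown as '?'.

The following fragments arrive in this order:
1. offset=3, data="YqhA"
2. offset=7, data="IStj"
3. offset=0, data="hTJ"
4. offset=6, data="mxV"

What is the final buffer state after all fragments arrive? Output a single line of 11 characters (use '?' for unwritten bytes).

Answer: hTJYqhmxVtj

Derivation:
Fragment 1: offset=3 data="YqhA" -> buffer=???YqhA????
Fragment 2: offset=7 data="IStj" -> buffer=???YqhAIStj
Fragment 3: offset=0 data="hTJ" -> buffer=hTJYqhAIStj
Fragment 4: offset=6 data="mxV" -> buffer=hTJYqhmxVtj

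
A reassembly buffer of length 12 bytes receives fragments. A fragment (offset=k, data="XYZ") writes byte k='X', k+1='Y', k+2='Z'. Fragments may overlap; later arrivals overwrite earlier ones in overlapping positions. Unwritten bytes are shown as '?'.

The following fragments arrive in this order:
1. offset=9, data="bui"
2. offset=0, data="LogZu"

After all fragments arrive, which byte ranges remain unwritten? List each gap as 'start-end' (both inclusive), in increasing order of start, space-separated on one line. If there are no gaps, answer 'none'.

Answer: 5-8

Derivation:
Fragment 1: offset=9 len=3
Fragment 2: offset=0 len=5
Gaps: 5-8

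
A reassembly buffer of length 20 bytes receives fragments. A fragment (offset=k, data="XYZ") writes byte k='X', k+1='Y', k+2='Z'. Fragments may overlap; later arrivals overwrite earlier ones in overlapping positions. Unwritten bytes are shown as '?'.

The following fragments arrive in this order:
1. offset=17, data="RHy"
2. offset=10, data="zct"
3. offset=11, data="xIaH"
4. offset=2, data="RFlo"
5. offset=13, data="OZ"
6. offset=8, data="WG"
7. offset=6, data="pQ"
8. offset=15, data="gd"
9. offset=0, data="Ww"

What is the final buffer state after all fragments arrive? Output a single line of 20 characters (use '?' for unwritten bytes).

Fragment 1: offset=17 data="RHy" -> buffer=?????????????????RHy
Fragment 2: offset=10 data="zct" -> buffer=??????????zct????RHy
Fragment 3: offset=11 data="xIaH" -> buffer=??????????zxIaH??RHy
Fragment 4: offset=2 data="RFlo" -> buffer=??RFlo????zxIaH??RHy
Fragment 5: offset=13 data="OZ" -> buffer=??RFlo????zxIOZ??RHy
Fragment 6: offset=8 data="WG" -> buffer=??RFlo??WGzxIOZ??RHy
Fragment 7: offset=6 data="pQ" -> buffer=??RFlopQWGzxIOZ??RHy
Fragment 8: offset=15 data="gd" -> buffer=??RFlopQWGzxIOZgdRHy
Fragment 9: offset=0 data="Ww" -> buffer=WwRFlopQWGzxIOZgdRHy

Answer: WwRFlopQWGzxIOZgdRHy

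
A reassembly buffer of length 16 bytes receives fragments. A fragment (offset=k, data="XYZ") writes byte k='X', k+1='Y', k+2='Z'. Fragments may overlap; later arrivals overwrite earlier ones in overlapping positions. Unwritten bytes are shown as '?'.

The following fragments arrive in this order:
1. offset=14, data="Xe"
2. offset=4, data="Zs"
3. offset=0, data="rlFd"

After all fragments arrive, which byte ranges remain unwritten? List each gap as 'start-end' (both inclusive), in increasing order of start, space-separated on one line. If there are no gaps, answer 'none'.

Fragment 1: offset=14 len=2
Fragment 2: offset=4 len=2
Fragment 3: offset=0 len=4
Gaps: 6-13

Answer: 6-13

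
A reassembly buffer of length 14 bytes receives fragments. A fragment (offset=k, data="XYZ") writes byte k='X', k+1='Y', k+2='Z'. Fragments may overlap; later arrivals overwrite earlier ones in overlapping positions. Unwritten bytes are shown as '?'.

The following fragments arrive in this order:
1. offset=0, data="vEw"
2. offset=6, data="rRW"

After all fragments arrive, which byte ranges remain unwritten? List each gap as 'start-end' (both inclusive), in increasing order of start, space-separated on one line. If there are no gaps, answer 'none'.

Fragment 1: offset=0 len=3
Fragment 2: offset=6 len=3
Gaps: 3-5 9-13

Answer: 3-5 9-13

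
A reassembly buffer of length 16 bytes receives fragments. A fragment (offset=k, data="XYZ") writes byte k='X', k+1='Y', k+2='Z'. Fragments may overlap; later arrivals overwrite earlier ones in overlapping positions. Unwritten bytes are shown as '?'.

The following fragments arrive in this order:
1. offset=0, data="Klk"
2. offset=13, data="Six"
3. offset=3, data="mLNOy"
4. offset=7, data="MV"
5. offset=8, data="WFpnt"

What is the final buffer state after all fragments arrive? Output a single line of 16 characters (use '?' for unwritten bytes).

Answer: KlkmLNOMWFpntSix

Derivation:
Fragment 1: offset=0 data="Klk" -> buffer=Klk?????????????
Fragment 2: offset=13 data="Six" -> buffer=Klk??????????Six
Fragment 3: offset=3 data="mLNOy" -> buffer=KlkmLNOy?????Six
Fragment 4: offset=7 data="MV" -> buffer=KlkmLNOMV????Six
Fragment 5: offset=8 data="WFpnt" -> buffer=KlkmLNOMWFpntSix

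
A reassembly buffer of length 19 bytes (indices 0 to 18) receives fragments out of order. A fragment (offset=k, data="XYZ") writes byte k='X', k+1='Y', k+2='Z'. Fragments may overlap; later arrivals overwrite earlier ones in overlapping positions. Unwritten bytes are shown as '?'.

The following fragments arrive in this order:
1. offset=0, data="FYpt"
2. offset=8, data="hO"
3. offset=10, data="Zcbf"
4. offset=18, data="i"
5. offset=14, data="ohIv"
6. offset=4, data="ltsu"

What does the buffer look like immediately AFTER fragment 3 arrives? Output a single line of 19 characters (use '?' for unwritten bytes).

Answer: FYpt????hOZcbf?????

Derivation:
Fragment 1: offset=0 data="FYpt" -> buffer=FYpt???????????????
Fragment 2: offset=8 data="hO" -> buffer=FYpt????hO?????????
Fragment 3: offset=10 data="Zcbf" -> buffer=FYpt????hOZcbf?????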